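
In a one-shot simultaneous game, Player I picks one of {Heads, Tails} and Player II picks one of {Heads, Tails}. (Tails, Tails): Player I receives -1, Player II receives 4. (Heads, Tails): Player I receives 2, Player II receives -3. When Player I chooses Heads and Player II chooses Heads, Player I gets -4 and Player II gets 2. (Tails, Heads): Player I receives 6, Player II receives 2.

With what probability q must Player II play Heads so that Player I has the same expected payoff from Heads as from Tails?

q = 3/13

Player I's indifference between Heads and Tails determines Player II's mixing probability q:
  Player I's expected payoff from Heads: q·(-4) + (1−q)·2 = -6q + 2
  Player I's expected payoff from Tails: q·6 + (1−q)·(-1) = 7q - 1
  -6q + 2 = 7q - 1  ⇒  -13q = -3  ⇒  q = 3/13.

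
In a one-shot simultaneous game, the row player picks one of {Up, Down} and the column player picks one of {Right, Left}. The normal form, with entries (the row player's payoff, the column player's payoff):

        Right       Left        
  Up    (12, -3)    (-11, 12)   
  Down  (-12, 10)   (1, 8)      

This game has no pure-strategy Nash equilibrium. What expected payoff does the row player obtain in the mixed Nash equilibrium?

In a mixed equilibrium the row player is indifferent between Up and Down; this condition fixes q.
  the row player's expected payoff from Up: q·12 + (1−q)·(-11) = 23q - 11
  the row player's expected payoff from Down: q·(-12) + (1−q)·1 = -13q + 1
  23q - 11 = -13q + 1  ⇒  36q = 12  ⇒  q = 1/3.
At equilibrium the row player is indifferent across rows, so the row player's payoff equals the payoff from Up: (1/3)·12 + (2/3)·(-11) = -10/3.

-10/3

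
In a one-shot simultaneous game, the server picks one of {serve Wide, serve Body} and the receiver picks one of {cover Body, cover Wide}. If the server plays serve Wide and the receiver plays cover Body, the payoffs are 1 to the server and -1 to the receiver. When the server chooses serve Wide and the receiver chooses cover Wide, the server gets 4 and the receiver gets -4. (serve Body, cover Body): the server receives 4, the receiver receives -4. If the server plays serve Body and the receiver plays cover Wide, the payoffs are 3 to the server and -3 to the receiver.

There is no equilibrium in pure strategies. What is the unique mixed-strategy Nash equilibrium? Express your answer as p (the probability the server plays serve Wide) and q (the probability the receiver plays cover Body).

The server's mix must leave the receiver indifferent between cover Body and cover Wide.
  the receiver's expected payoff from cover Body: p·(-1) + (1−p)·(-4) = 3p - 4
  the receiver's expected payoff from cover Wide: p·(-4) + (1−p)·(-3) = -p - 3
  3p - 4 = -p - 3  ⇒  4p = 1  ⇒  p = 1/4.
In a mixed equilibrium the server is indifferent between serve Wide and serve Body; this condition fixes q.
  the server's payoff to serve Wide: q·1 + (1−q)·4 = -3q + 4
  the server's payoff to serve Body: q·4 + (1−q)·3 = q + 3
  -3q + 4 = q + 3  ⇒  -4q = -1  ⇒  q = 1/4.

p = 1/4, q = 1/4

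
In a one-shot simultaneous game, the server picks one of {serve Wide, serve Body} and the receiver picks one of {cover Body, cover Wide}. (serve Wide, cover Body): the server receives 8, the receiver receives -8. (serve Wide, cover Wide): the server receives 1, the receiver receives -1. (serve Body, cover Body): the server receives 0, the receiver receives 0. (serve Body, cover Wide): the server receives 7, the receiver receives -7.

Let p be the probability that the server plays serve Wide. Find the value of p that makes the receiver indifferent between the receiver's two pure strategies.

p = 1/2

The server's mix must leave the receiver indifferent between cover Body and cover Wide.
  the receiver's expected payoff from cover Body: p·(-8) + (1−p)·0 = -8p
  the receiver's expected payoff from cover Wide: p·(-1) + (1−p)·(-7) = 6p - 7
  -8p = 6p - 7  ⇒  -14p = -7  ⇒  p = 1/2.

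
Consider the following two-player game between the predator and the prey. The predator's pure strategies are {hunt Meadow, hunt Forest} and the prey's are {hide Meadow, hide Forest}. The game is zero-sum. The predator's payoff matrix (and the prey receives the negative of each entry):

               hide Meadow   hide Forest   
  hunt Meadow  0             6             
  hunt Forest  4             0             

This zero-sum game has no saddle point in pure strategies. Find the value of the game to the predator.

The predator's indifference between hunt Meadow and hunt Forest determines the prey's mixing probability q:
  the predator's payoff to hunt Meadow: q·0 + (1−q)·6 = -6q + 6
  the predator's payoff to hunt Forest: q·4 + (1−q)·0 = 4q
  -6q + 6 = 4q  ⇒  -10q = -6  ⇒  q = 3/5.
The value is the predator's expected payoff against this mix (using hunt Meadow): (3/5)·0 + (2/5)·6 = 12/5.

v = 12/5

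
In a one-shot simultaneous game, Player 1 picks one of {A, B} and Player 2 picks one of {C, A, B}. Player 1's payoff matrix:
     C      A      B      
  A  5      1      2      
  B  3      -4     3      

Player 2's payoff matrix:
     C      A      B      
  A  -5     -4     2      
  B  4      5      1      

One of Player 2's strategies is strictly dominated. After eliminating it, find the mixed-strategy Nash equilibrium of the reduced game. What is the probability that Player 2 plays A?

Player 2's strategy C is strictly dominated by A: -4 > -5 and 5 > 4. Eliminate C.
In a mixed equilibrium Player 1 is indifferent between A and B; this condition fixes q.
  Player 1's payoff to A: q·1 + (1−q)·2 = -q + 2
  Player 1's payoff to B: q·(-4) + (1−q)·3 = -7q + 3
  -q + 2 = -7q + 3  ⇒  6q = 1  ⇒  q = 1/6.

q = 1/6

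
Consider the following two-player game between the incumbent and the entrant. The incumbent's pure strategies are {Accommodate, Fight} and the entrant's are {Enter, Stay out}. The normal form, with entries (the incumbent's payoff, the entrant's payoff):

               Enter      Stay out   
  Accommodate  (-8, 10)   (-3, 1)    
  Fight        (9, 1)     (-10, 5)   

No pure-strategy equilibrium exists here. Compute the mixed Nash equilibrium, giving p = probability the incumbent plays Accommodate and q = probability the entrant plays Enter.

Set the entrant's expected payoff from Enter equal to that from Stay out:
  the entrant's expected payoff from Enter: p·10 + (1−p)·1 = 9p + 1
  the entrant's expected payoff from Stay out: p·1 + (1−p)·5 = -4p + 5
  9p + 1 = -4p + 5  ⇒  13p = 4  ⇒  p = 4/13.
The incumbent's indifference between Accommodate and Fight determines the entrant's mixing probability q:
  the incumbent's payoff to Accommodate: q·(-8) + (1−q)·(-3) = -5q - 3
  the incumbent's payoff to Fight: q·9 + (1−q)·(-10) = 19q - 10
  -5q - 3 = 19q - 10  ⇒  -24q = -7  ⇒  q = 7/24.

p = 4/13, q = 7/24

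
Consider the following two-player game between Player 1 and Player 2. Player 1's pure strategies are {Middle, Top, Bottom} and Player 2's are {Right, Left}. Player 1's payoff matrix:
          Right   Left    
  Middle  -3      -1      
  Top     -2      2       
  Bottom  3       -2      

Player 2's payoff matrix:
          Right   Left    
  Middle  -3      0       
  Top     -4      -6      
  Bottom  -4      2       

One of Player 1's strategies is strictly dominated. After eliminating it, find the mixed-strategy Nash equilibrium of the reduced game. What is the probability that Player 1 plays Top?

p = 3/4

Player 1's strategy Middle is strictly dominated by Top: -2 > -3 and 2 > -1. Eliminate Middle.
Set Player 2's expected payoff from Right equal to that from Left:
  Player 2's payoff to Right: p·(-4) + (1−p)·(-4) = -4
  Player 2's payoff to Left: p·(-6) + (1−p)·2 = -8p + 2
  -4 = -8p + 2  ⇒  8p = 6  ⇒  p = 3/4.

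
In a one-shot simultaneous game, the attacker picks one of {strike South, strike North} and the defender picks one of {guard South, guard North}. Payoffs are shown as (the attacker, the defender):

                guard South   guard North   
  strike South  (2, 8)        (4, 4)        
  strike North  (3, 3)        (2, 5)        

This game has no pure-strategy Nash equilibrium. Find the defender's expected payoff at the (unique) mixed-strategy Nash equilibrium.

The attacker's mix must leave the defender indifferent between guard South and guard North.
  the defender's payoff to guard South: p·8 + (1−p)·3 = 5p + 3
  the defender's payoff to guard North: p·4 + (1−p)·5 = -p + 5
  5p + 3 = -p + 5  ⇒  6p = 2  ⇒  p = 1/3.
At equilibrium the defender is indifferent across columns, so the defender's payoff equals the payoff from guard South: (1/3)·8 + (2/3)·3 = 14/3.

14/3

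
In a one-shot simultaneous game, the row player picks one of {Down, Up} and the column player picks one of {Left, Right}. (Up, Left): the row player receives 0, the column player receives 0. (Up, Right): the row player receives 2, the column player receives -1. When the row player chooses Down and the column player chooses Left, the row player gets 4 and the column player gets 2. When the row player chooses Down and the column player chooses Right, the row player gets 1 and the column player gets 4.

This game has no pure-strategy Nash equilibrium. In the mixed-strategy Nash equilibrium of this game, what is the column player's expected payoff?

For the column player to be willing to mix, the column player must be indifferent between Left and Right, which pins down the row player's mix.
  the column player's payoff to Left: p·2 + (1−p)·0 = 2p
  the column player's payoff to Right: p·4 + (1−p)·(-1) = 5p - 1
  2p = 5p - 1  ⇒  -3p = -1  ⇒  p = 1/3.
At equilibrium the column player is indifferent across columns, so the column player's payoff equals the payoff from Left: (1/3)·2 + (2/3)·0 = 2/3.

2/3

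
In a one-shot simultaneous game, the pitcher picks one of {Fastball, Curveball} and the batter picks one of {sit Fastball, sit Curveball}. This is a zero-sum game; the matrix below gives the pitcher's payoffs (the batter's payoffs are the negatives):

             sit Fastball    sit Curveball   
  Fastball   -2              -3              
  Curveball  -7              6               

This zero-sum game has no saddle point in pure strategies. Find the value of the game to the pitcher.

v = -33/14

Set the pitcher's expected payoff from Fastball equal to that from Curveball:
  the pitcher's payoff from Fastball: q·(-2) + (1−q)·(-3) = q - 3
  the pitcher's payoff from Curveball: q·(-7) + (1−q)·6 = -13q + 6
  q - 3 = -13q + 6  ⇒  14q = 9  ⇒  q = 9/14.
The value is the pitcher's expected payoff against this mix (using Fastball): (9/14)·(-2) + (5/14)·(-3) = -33/14.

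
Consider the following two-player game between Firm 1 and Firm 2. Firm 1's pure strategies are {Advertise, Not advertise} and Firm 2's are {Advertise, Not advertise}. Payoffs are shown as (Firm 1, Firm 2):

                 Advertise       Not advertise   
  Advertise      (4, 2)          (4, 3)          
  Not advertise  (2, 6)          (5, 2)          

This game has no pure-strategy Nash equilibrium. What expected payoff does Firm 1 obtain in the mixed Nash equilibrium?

Firm 2's mix must leave Firm 1 indifferent between Advertise and Not advertise.
  Firm 1's payoff to Advertise: q·4 + (1−q)·4 = 4
  Firm 1's payoff to Not advertise: q·2 + (1−q)·5 = -3q + 5
  4 = -3q + 5  ⇒  3q = 1  ⇒  q = 1/3.
At equilibrium Firm 1 is indifferent across rows, so Firm 1's payoff equals the payoff from Advertise: (1/3)·4 + (2/3)·4 = 4.

4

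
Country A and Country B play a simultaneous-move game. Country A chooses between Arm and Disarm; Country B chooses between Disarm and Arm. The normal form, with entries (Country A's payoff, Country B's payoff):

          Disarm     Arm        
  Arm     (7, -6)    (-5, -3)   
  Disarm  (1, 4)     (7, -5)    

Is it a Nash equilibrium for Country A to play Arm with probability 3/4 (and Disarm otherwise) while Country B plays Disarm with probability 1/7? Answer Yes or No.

Given Country B's mix q = 1/7, Country A's payoff from Arm is -23/7 but from Disarm is 43/7. Country A strictly prefers Disarm, so Country A would not mix.
So the proposed profile is not a Nash equilibrium.

No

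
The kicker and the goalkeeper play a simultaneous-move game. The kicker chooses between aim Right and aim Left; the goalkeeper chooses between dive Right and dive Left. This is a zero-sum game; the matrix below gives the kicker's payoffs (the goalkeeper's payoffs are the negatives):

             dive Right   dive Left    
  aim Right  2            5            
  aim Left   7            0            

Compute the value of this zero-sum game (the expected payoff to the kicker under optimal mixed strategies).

The kicker's indifference between aim Right and aim Left determines the goalkeeper's mixing probability q:
  the kicker's expected payoff from aim Right: q·2 + (1−q)·5 = -3q + 5
  the kicker's expected payoff from aim Left: q·7 + (1−q)·0 = 7q
  -3q + 5 = 7q  ⇒  -10q = -5  ⇒  q = 1/2.
The value is the kicker's expected payoff against this mix (using aim Right): (1/2)·2 + (1/2)·5 = 7/2.

v = 7/2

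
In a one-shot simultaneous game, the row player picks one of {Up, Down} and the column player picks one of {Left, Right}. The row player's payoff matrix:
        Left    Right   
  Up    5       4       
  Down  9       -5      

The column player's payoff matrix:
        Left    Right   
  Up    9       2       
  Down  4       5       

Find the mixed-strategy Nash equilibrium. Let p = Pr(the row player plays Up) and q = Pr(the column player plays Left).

p = 1/8, q = 9/13

The row player's mix must leave the column player indifferent between Left and Right.
  the column player's payoff to Left: p·9 + (1−p)·4 = 5p + 4
  the column player's payoff to Right: p·2 + (1−p)·5 = -3p + 5
  5p + 4 = -3p + 5  ⇒  8p = 1  ⇒  p = 1/8.
Set the row player's expected payoff from Up equal to that from Down:
  the row player's payoff to Up: q·5 + (1−q)·4 = q + 4
  the row player's payoff to Down: q·9 + (1−q)·(-5) = 14q - 5
  q + 4 = 14q - 5  ⇒  -13q = -9  ⇒  q = 9/13.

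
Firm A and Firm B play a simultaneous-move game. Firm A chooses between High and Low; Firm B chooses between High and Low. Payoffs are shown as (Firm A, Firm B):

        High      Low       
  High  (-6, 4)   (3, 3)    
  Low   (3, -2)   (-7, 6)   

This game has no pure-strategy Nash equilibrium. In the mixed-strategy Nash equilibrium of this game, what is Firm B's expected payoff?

10/3

Firm B's indifference between High and Low determines Firm A's mixing probability p:
  Firm B's expected payoff from High: p·4 + (1−p)·(-2) = 6p - 2
  Firm B's expected payoff from Low: p·3 + (1−p)·6 = -3p + 6
  6p - 2 = -3p + 6  ⇒  9p = 8  ⇒  p = 8/9.
At equilibrium Firm B is indifferent across columns, so Firm B's payoff equals the payoff from High: (8/9)·4 + (1/9)·(-2) = 10/3.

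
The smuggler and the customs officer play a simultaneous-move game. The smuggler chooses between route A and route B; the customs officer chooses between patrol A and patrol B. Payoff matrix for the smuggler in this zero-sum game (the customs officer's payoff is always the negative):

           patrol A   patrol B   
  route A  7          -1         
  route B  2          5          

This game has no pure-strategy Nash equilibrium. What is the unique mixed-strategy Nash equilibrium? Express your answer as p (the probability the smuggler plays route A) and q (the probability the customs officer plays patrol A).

The smuggler's mix must leave the customs officer indifferent between patrol A and patrol B.
  the customs officer's payoff to patrol A: p·(-7) + (1−p)·(-2) = -5p - 2
  the customs officer's payoff to patrol B: p·1 + (1−p)·(-5) = 6p - 5
  -5p - 2 = 6p - 5  ⇒  -11p = -3  ⇒  p = 3/11.
Set the smuggler's expected payoff from route A equal to that from route B:
  the smuggler's expected payoff from route A: q·7 + (1−q)·(-1) = 8q - 1
  the smuggler's expected payoff from route B: q·2 + (1−q)·5 = -3q + 5
  8q - 1 = -3q + 5  ⇒  11q = 6  ⇒  q = 6/11.

p = 3/11, q = 6/11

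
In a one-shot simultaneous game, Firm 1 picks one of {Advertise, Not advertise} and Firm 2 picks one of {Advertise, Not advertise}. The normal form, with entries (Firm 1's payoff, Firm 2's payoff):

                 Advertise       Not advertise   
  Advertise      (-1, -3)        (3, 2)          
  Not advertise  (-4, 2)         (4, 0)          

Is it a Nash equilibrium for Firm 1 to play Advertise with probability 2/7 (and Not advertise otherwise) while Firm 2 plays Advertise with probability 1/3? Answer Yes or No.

Given Firm 2's mix q = 1/3, Firm 1's payoff from Advertise is 5/3 but from Not advertise is 4/3. Firm 1 strictly prefers Advertise, so Firm 1 would not mix.
So the proposed profile is not a Nash equilibrium.

No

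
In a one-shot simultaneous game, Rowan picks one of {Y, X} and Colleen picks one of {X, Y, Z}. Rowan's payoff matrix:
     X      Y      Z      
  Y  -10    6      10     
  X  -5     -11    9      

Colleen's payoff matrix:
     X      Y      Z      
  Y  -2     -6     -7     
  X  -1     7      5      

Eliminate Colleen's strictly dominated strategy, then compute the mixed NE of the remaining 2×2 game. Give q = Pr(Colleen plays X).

q = 17/22

Colleen's strategy Z is strictly dominated by Y: -6 > -7 and 7 > 5. Eliminate Z.
Colleen's mix must leave Rowan indifferent between Y and X.
  Rowan's payoff from Y: q·(-10) + (1−q)·6 = -16q + 6
  Rowan's payoff from X: q·(-5) + (1−q)·(-11) = 6q - 11
  -16q + 6 = 6q - 11  ⇒  -22q = -17  ⇒  q = 17/22.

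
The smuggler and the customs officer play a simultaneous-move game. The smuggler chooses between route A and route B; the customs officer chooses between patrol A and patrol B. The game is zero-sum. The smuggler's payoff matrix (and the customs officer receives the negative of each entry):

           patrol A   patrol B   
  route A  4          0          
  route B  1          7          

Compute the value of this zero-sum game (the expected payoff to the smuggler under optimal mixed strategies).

The smuggler's indifference between route A and route B determines the customs officer's mixing probability q:
  the smuggler's expected payoff from route A: q·4 + (1−q)·0 = 4q
  the smuggler's expected payoff from route B: q·1 + (1−q)·7 = -6q + 7
  4q = -6q + 7  ⇒  10q = 7  ⇒  q = 7/10.
The value is the smuggler's expected payoff against this mix (using route A): (7/10)·4 + (3/10)·0 = 14/5.

v = 14/5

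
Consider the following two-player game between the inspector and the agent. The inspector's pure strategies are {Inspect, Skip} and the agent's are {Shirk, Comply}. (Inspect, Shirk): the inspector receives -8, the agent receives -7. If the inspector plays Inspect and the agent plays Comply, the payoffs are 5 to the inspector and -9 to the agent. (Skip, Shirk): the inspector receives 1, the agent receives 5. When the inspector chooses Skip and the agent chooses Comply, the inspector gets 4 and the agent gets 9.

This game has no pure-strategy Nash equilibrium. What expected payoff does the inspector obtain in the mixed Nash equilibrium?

The inspector's indifference between Inspect and Skip determines the agent's mixing probability q:
  the inspector's payoff from Inspect: q·(-8) + (1−q)·5 = -13q + 5
  the inspector's payoff from Skip: q·1 + (1−q)·4 = -3q + 4
  -13q + 5 = -3q + 4  ⇒  -10q = -1  ⇒  q = 1/10.
At equilibrium the inspector is indifferent across rows, so the inspector's payoff equals the payoff from Inspect: (1/10)·(-8) + (9/10)·5 = 37/10.

37/10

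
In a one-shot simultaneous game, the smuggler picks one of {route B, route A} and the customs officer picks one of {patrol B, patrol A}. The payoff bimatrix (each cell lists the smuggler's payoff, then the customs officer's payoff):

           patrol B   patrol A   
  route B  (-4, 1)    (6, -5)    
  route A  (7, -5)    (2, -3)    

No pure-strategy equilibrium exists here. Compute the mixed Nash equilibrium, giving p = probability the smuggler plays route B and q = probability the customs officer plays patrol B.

The smuggler's mix must leave the customs officer indifferent between patrol B and patrol A.
  the customs officer's payoff from patrol B: p·1 + (1−p)·(-5) = 6p - 5
  the customs officer's payoff from patrol A: p·(-5) + (1−p)·(-3) = -2p - 3
  6p - 5 = -2p - 3  ⇒  8p = 2  ⇒  p = 1/4.
Set the smuggler's expected payoff from route B equal to that from route A:
  the smuggler's payoff from route B: q·(-4) + (1−q)·6 = -10q + 6
  the smuggler's payoff from route A: q·7 + (1−q)·2 = 5q + 2
  -10q + 6 = 5q + 2  ⇒  -15q = -4  ⇒  q = 4/15.

p = 1/4, q = 4/15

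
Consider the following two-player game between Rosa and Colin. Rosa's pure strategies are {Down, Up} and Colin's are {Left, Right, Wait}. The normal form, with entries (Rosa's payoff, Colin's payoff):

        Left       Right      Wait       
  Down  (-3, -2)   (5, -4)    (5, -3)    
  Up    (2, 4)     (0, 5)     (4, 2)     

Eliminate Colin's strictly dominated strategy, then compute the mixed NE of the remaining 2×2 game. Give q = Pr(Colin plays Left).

q = 1/2

Colin's strategy Wait is strictly dominated by Left: -2 > -3 and 4 > 2. Eliminate Wait.
In a mixed equilibrium Rosa is indifferent between Down and Up; this condition fixes q.
  Rosa's payoff to Down: q·(-3) + (1−q)·5 = -8q + 5
  Rosa's payoff to Up: q·2 + (1−q)·0 = 2q
  -8q + 5 = 2q  ⇒  -10q = -5  ⇒  q = 1/2.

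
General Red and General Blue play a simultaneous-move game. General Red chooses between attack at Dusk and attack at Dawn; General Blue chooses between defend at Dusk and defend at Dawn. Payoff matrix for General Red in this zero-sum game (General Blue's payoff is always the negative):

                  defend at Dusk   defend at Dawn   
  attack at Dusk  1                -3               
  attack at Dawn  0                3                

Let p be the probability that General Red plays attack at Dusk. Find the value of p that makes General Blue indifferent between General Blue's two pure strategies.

p = 3/7

In a mixed equilibrium General Blue is indifferent between defend at Dusk and defend at Dawn; this condition fixes p.
  General Blue's payoff to defend at Dusk: p·(-1) + (1−p)·0 = -p
  General Blue's payoff to defend at Dawn: p·3 + (1−p)·(-3) = 6p - 3
  -p = 6p - 3  ⇒  -7p = -3  ⇒  p = 3/7.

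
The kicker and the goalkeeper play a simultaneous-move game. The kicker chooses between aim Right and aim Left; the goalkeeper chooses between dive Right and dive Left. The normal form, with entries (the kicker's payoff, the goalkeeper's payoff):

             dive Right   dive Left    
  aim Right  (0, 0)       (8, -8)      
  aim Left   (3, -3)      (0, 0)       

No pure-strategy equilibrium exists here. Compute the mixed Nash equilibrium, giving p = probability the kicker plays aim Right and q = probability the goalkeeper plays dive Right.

Set the goalkeeper's expected payoff from dive Right equal to that from dive Left:
  the goalkeeper's payoff from dive Right: p·0 + (1−p)·(-3) = 3p - 3
  the goalkeeper's payoff from dive Left: p·(-8) + (1−p)·0 = -8p
  3p - 3 = -8p  ⇒  11p = 3  ⇒  p = 3/11.
The goalkeeper's mix must leave the kicker indifferent between aim Right and aim Left.
  the kicker's payoff from aim Right: q·0 + (1−q)·8 = -8q + 8
  the kicker's payoff from aim Left: q·3 + (1−q)·0 = 3q
  -8q + 8 = 3q  ⇒  -11q = -8  ⇒  q = 8/11.

p = 3/11, q = 8/11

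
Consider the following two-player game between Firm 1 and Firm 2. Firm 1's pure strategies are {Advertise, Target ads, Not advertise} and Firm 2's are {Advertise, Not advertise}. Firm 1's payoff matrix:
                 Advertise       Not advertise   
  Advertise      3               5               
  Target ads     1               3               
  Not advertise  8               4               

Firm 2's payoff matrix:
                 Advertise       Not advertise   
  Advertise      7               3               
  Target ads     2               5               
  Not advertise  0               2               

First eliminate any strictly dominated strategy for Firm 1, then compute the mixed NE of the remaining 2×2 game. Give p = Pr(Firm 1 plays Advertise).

p = 1/3

Firm 1's strategy Target ads is strictly dominated by Advertise: 3 > 1 and 5 > 3. Eliminate Target ads.
In a mixed equilibrium Firm 2 is indifferent between Advertise and Not advertise; this condition fixes p.
  Firm 2's expected payoff from Advertise: p·7 + (1−p)·0 = 7p
  Firm 2's expected payoff from Not advertise: p·3 + (1−p)·2 = p + 2
  7p = p + 2  ⇒  6p = 2  ⇒  p = 1/3.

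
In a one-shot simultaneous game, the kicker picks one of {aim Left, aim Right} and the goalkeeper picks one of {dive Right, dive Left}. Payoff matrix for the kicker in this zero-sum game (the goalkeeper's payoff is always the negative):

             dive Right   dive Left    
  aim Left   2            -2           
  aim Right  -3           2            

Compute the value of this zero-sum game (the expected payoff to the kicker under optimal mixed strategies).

For the kicker to be willing to mix, the kicker must be indifferent between aim Left and aim Right, which pins down the goalkeeper's mix.
  the kicker's expected payoff from aim Left: q·2 + (1−q)·(-2) = 4q - 2
  the kicker's expected payoff from aim Right: q·(-3) + (1−q)·2 = -5q + 2
  4q - 2 = -5q + 2  ⇒  9q = 4  ⇒  q = 4/9.
The value is the kicker's expected payoff against this mix (using aim Left): (4/9)·2 + (5/9)·(-2) = -2/9.

v = -2/9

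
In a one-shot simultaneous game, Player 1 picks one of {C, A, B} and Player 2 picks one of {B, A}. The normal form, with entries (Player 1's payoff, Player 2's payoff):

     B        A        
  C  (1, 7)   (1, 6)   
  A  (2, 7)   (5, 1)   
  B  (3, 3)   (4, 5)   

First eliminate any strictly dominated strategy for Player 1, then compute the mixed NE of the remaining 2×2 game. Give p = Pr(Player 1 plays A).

Player 1's strategy C is strictly dominated by B: 3 > 1 and 4 > 1. Eliminate C.
In a mixed equilibrium Player 2 is indifferent between B and A; this condition fixes p.
  Player 2's expected payoff from B: p·7 + (1−p)·3 = 4p + 3
  Player 2's expected payoff from A: p·1 + (1−p)·5 = -4p + 5
  4p + 3 = -4p + 5  ⇒  8p = 2  ⇒  p = 1/4.

p = 1/4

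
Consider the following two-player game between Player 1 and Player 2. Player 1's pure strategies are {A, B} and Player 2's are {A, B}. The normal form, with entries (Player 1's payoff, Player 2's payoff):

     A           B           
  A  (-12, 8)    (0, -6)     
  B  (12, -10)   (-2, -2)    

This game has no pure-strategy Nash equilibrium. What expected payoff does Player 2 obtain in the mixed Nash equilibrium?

In a mixed equilibrium Player 2 is indifferent between A and B; this condition fixes p.
  Player 2's payoff from A: p·8 + (1−p)·(-10) = 18p - 10
  Player 2's payoff from B: p·(-6) + (1−p)·(-2) = -4p - 2
  18p - 10 = -4p - 2  ⇒  22p = 8  ⇒  p = 4/11.
At equilibrium Player 2 is indifferent across columns, so Player 2's payoff equals the payoff from A: (4/11)·8 + (7/11)·(-10) = -38/11.

-38/11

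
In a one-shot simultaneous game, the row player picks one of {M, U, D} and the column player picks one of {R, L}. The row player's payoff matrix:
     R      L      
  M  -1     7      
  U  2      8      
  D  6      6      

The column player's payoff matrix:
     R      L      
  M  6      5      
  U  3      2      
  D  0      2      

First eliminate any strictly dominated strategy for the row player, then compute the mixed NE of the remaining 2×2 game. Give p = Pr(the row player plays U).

p = 2/3

The row player's strategy M is strictly dominated by U: 2 > -1 and 8 > 7. Eliminate M.
The column player's indifference between R and L determines the row player's mixing probability p:
  the column player's expected payoff from R: p·3 + (1−p)·0 = 3p
  the column player's expected payoff from L: p·2 + (1−p)·2 = 2
  3p = 2  ⇒  3p = 2  ⇒  p = 2/3.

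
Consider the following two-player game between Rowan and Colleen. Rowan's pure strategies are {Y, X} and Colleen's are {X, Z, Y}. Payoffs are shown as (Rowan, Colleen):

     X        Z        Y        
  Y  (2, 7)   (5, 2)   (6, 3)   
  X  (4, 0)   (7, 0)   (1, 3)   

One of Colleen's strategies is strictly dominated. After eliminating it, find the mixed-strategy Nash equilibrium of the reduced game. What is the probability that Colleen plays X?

Colleen's strategy Z is strictly dominated by Y: 3 > 2 and 3 > 0. Eliminate Z.
Rowan's indifference between Y and X determines Colleen's mixing probability q:
  Rowan's payoff to Y: q·2 + (1−q)·6 = -4q + 6
  Rowan's payoff to X: q·4 + (1−q)·1 = 3q + 1
  -4q + 6 = 3q + 1  ⇒  -7q = -5  ⇒  q = 5/7.

q = 5/7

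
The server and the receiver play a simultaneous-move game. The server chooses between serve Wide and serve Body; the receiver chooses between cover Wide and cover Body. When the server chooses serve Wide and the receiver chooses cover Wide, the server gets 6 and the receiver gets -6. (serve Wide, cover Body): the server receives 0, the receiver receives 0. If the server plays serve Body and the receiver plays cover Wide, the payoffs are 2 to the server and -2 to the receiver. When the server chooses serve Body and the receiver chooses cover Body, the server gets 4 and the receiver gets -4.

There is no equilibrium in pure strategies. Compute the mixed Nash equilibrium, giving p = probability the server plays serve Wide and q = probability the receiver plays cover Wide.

The receiver's indifference between cover Wide and cover Body determines the server's mixing probability p:
  the receiver's payoff from cover Wide: p·(-6) + (1−p)·(-2) = -4p - 2
  the receiver's payoff from cover Body: p·0 + (1−p)·(-4) = 4p - 4
  -4p - 2 = 4p - 4  ⇒  -8p = -2  ⇒  p = 1/4.
For the server to be willing to mix, the server must be indifferent between serve Wide and serve Body, which pins down the receiver's mix.
  the server's payoff from serve Wide: q·6 + (1−q)·0 = 6q
  the server's payoff from serve Body: q·2 + (1−q)·4 = -2q + 4
  6q = -2q + 4  ⇒  8q = 4  ⇒  q = 1/2.

p = 1/4, q = 1/2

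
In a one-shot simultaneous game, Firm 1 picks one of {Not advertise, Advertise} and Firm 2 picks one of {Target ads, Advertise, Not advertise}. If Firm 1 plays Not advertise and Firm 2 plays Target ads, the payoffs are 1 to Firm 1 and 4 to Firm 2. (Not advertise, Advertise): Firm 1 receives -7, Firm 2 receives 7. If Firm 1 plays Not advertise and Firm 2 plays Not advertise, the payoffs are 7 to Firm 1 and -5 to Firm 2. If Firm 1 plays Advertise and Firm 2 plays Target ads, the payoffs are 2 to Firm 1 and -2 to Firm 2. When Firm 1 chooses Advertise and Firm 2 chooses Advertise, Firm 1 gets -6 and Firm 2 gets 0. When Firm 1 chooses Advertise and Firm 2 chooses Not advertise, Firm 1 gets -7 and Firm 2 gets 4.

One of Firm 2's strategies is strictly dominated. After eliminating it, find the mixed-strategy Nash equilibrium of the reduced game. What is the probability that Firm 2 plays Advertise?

q = 14/15

Firm 2's strategy Target ads is strictly dominated by Advertise: 7 > 4 and 0 > -2. Eliminate Target ads.
For Firm 1 to be willing to mix, Firm 1 must be indifferent between Not advertise and Advertise, which pins down Firm 2's mix.
  Firm 1's payoff to Not advertise: q·(-7) + (1−q)·7 = -14q + 7
  Firm 1's payoff to Advertise: q·(-6) + (1−q)·(-7) = q - 7
  -14q + 7 = q - 7  ⇒  -15q = -14  ⇒  q = 14/15.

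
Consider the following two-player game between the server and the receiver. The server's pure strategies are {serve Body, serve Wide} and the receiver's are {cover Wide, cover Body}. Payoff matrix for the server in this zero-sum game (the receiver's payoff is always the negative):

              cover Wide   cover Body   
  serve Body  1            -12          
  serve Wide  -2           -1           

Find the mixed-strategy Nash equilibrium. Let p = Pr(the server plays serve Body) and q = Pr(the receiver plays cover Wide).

For the receiver to be willing to mix, the receiver must be indifferent between cover Wide and cover Body, which pins down the server's mix.
  the receiver's payoff to cover Wide: p·(-1) + (1−p)·2 = -3p + 2
  the receiver's payoff to cover Body: p·12 + (1−p)·1 = 11p + 1
  -3p + 2 = 11p + 1  ⇒  -14p = -1  ⇒  p = 1/14.
The receiver's mix must leave the server indifferent between serve Body and serve Wide.
  the server's payoff from serve Body: q·1 + (1−q)·(-12) = 13q - 12
  the server's payoff from serve Wide: q·(-2) + (1−q)·(-1) = -q - 1
  13q - 12 = -q - 1  ⇒  14q = 11  ⇒  q = 11/14.

p = 1/14, q = 11/14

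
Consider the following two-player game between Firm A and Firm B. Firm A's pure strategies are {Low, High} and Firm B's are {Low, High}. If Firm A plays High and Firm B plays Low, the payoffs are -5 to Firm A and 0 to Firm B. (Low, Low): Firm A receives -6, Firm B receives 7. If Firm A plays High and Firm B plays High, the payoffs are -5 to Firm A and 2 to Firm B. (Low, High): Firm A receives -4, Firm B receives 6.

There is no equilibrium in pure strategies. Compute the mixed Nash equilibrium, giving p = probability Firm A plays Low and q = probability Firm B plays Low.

p = 2/3, q = 1/2

Firm A's mix must leave Firm B indifferent between Low and High.
  Firm B's payoff from Low: p·7 + (1−p)·0 = 7p
  Firm B's payoff from High: p·6 + (1−p)·2 = 4p + 2
  7p = 4p + 2  ⇒  3p = 2  ⇒  p = 2/3.
In a mixed equilibrium Firm A is indifferent between Low and High; this condition fixes q.
  Firm A's payoff from Low: q·(-6) + (1−q)·(-4) = -2q - 4
  Firm A's payoff from High: q·(-5) + (1−q)·(-5) = -5
  -2q - 4 = -5  ⇒  -2q = -1  ⇒  q = 1/2.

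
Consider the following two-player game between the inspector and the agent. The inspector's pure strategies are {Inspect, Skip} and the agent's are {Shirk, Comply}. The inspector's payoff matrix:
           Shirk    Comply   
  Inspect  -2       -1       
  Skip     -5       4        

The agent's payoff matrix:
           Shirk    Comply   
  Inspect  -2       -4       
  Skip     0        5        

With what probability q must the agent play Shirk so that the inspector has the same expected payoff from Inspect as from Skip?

In a mixed equilibrium the inspector is indifferent between Inspect and Skip; this condition fixes q.
  the inspector's payoff to Inspect: q·(-2) + (1−q)·(-1) = -q - 1
  the inspector's payoff to Skip: q·(-5) + (1−q)·4 = -9q + 4
  -q - 1 = -9q + 4  ⇒  8q = 5  ⇒  q = 5/8.

q = 5/8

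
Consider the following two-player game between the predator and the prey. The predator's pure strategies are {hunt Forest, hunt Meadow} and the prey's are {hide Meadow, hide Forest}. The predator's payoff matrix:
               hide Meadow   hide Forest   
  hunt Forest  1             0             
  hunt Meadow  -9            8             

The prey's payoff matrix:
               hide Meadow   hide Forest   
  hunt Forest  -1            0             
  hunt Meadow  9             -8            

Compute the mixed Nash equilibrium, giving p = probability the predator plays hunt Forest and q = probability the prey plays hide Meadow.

The prey's indifference between hide Meadow and hide Forest determines the predator's mixing probability p:
  the prey's expected payoff from hide Meadow: p·(-1) + (1−p)·9 = -10p + 9
  the prey's expected payoff from hide Forest: p·0 + (1−p)·(-8) = 8p - 8
  -10p + 9 = 8p - 8  ⇒  -18p = -17  ⇒  p = 17/18.
For the predator to be willing to mix, the predator must be indifferent between hunt Forest and hunt Meadow, which pins down the prey's mix.
  the predator's payoff to hunt Forest: q·1 + (1−q)·0 = q
  the predator's payoff to hunt Meadow: q·(-9) + (1−q)·8 = -17q + 8
  q = -17q + 8  ⇒  18q = 8  ⇒  q = 4/9.

p = 17/18, q = 4/9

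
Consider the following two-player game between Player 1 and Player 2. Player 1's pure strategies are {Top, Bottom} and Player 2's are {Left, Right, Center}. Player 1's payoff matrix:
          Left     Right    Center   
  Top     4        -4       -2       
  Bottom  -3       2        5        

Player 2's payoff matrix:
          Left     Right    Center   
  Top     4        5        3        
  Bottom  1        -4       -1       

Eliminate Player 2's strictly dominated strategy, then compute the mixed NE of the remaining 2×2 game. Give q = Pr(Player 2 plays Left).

Player 2's strategy Center is strictly dominated by Left: 4 > 3 and 1 > -1. Eliminate Center.
Player 2's mix must leave Player 1 indifferent between Top and Bottom.
  Player 1's payoff from Top: q·4 + (1−q)·(-4) = 8q - 4
  Player 1's payoff from Bottom: q·(-3) + (1−q)·2 = -5q + 2
  8q - 4 = -5q + 2  ⇒  13q = 6  ⇒  q = 6/13.

q = 6/13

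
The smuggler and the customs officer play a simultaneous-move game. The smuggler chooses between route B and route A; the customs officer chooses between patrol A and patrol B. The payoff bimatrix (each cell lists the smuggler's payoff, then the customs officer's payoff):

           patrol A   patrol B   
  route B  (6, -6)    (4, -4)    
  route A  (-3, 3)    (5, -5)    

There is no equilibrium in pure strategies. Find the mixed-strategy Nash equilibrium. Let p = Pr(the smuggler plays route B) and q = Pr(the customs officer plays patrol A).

p = 4/5, q = 1/10

For the customs officer to be willing to mix, the customs officer must be indifferent between patrol A and patrol B, which pins down the smuggler's mix.
  the customs officer's expected payoff from patrol A: p·(-6) + (1−p)·3 = -9p + 3
  the customs officer's expected payoff from patrol B: p·(-4) + (1−p)·(-5) = p - 5
  -9p + 3 = p - 5  ⇒  -10p = -8  ⇒  p = 4/5.
Set the smuggler's expected payoff from route B equal to that from route A:
  the smuggler's payoff to route B: q·6 + (1−q)·4 = 2q + 4
  the smuggler's payoff to route A: q·(-3) + (1−q)·5 = -8q + 5
  2q + 4 = -8q + 5  ⇒  10q = 1  ⇒  q = 1/10.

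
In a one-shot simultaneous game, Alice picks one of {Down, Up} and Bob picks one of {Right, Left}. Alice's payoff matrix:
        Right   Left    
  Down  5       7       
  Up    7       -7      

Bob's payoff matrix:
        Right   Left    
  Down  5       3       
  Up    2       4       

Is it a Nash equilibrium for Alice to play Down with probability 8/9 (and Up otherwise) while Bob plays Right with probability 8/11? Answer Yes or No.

Given Alice's mix p = 8/9, Bob's payoff from Right is 14/3 but from Left is 28/9. Bob strictly prefers Right, so Bob would not mix.
So the proposed profile is not a Nash equilibrium.

No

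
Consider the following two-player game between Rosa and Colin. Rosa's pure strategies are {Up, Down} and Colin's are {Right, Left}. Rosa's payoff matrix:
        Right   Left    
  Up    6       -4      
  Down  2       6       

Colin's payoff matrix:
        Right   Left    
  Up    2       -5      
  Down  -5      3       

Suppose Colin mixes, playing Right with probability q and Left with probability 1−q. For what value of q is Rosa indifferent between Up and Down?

q = 5/7

Rosa's indifference between Up and Down determines Colin's mixing probability q:
  Rosa's payoff to Up: q·6 + (1−q)·(-4) = 10q - 4
  Rosa's payoff to Down: q·2 + (1−q)·6 = -4q + 6
  10q - 4 = -4q + 6  ⇒  14q = 10  ⇒  q = 5/7.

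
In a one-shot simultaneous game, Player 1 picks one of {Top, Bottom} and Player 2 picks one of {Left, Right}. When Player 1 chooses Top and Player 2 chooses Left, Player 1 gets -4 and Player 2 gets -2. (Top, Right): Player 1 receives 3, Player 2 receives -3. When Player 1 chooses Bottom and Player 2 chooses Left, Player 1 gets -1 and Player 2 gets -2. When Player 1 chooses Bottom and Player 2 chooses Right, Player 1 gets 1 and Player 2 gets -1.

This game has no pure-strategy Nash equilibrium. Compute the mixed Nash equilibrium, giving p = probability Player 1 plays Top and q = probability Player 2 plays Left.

p = 1/2, q = 2/5

Player 1's mix must leave Player 2 indifferent between Left and Right.
  Player 2's expected payoff from Left: p·(-2) + (1−p)·(-2) = -2
  Player 2's expected payoff from Right: p·(-3) + (1−p)·(-1) = -2p - 1
  -2 = -2p - 1  ⇒  2p = 1  ⇒  p = 1/2.
Player 2's mix must leave Player 1 indifferent between Top and Bottom.
  Player 1's expected payoff from Top: q·(-4) + (1−q)·3 = -7q + 3
  Player 1's expected payoff from Bottom: q·(-1) + (1−q)·1 = -2q + 1
  -7q + 3 = -2q + 1  ⇒  -5q = -2  ⇒  q = 2/5.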